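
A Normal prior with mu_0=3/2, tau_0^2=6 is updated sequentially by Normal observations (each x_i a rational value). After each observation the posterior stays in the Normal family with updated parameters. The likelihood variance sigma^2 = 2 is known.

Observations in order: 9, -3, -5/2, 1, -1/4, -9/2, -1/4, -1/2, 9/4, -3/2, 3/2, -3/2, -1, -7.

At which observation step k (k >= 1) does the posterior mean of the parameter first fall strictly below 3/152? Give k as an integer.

obs 1: x=9 → posterior Normal(57/8, 3/2)
obs 2: x=-3 → posterior Normal(39/14, 6/7)
obs 3: x=-5/2 → posterior Normal(6/5, 3/5)
obs 4: x=1 → posterior Normal(15/13, 6/13)
obs 5: x=-1/4 → posterior Normal(57/64, 3/8)
obs 6: x=-9/2 → posterior Normal(3/76, 6/19)
obs 7: x=-1/4 → posterior Normal(0, 3/11)
obs 8: x=-1/2 → posterior Normal(-3/50, 6/25)
obs 9: x=9/4 → posterior Normal(3/16, 3/14)
obs 10: x=-3/2 → posterior Normal(3/124, 6/31)
obs 11: x=3/2 → posterior Normal(21/136, 3/17)
obs 12: x=-3/2 → posterior Normal(3/148, 6/37)
obs 13: x=-1 → posterior Normal(-9/160, 3/20)
obs 14: x=-7 → posterior Normal(-93/172, 6/43)

k = 7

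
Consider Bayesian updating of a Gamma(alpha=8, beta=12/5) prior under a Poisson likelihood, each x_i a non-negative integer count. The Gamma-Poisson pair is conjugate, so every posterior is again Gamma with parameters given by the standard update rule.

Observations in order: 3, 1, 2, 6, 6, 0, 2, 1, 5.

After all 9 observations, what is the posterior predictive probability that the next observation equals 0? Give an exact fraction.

obs 1: x=3 → posterior Gamma(11, 17/5)
obs 2: x=1 → posterior Gamma(12, 22/5)
obs 3: x=2 → posterior Gamma(14, 27/5)
obs 4: x=6 → posterior Gamma(20, 32/5)
obs 5: x=6 → posterior Gamma(26, 37/5)
obs 6: x=0 → posterior Gamma(26, 42/5)
obs 7: x=2 → posterior Gamma(28, 47/5)
obs 8: x=1 → posterior Gamma(29, 52/5)
obs 9: x=5 → posterior Gamma(34, 57/5)

500893150414913442615606120921191352187897942585138563555249/8736096908005512171545548570584279790106006676445710688190464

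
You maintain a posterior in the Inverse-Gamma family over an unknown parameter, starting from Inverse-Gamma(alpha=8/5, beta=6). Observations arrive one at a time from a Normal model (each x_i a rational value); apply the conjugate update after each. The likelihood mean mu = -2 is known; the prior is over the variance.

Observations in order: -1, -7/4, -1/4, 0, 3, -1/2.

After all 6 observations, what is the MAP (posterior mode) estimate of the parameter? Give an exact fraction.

1895/448

obs 1: x=-1 → posterior Inverse-Gamma(21/10, 13/2)
obs 2: x=-7/4 → posterior Inverse-Gamma(13/5, 209/32)
obs 3: x=-1/4 → posterior Inverse-Gamma(31/10, 129/16)
obs 4: x=0 → posterior Inverse-Gamma(18/5, 161/16)
obs 5: x=3 → posterior Inverse-Gamma(41/10, 361/16)
obs 6: x=-1/2 → posterior Inverse-Gamma(23/5, 379/16)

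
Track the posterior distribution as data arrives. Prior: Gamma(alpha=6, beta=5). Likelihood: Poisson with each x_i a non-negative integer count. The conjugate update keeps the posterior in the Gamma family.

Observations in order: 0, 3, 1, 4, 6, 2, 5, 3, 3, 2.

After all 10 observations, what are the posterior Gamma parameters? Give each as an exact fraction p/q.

obs 1: x=0 → posterior Gamma(6, 6)
obs 2: x=3 → posterior Gamma(9, 7)
obs 3: x=1 → posterior Gamma(10, 8)
obs 4: x=4 → posterior Gamma(14, 9)
obs 5: x=6 → posterior Gamma(20, 10)
obs 6: x=2 → posterior Gamma(22, 11)
obs 7: x=5 → posterior Gamma(27, 12)
obs 8: x=3 → posterior Gamma(30, 13)
obs 9: x=3 → posterior Gamma(33, 14)
obs 10: x=2 → posterior Gamma(35, 15)

alpha=35, beta=15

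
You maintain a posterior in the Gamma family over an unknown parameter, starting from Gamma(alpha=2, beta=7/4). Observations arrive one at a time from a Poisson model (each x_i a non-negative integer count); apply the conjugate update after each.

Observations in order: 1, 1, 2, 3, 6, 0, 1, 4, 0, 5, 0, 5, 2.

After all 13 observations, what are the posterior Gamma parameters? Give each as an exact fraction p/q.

alpha=32, beta=59/4

obs 1: x=1 → posterior Gamma(3, 11/4)
obs 2: x=1 → posterior Gamma(4, 15/4)
obs 3: x=2 → posterior Gamma(6, 19/4)
obs 4: x=3 → posterior Gamma(9, 23/4)
obs 5: x=6 → posterior Gamma(15, 27/4)
obs 6: x=0 → posterior Gamma(15, 31/4)
obs 7: x=1 → posterior Gamma(16, 35/4)
obs 8: x=4 → posterior Gamma(20, 39/4)
obs 9: x=0 → posterior Gamma(20, 43/4)
obs 10: x=5 → posterior Gamma(25, 47/4)
obs 11: x=0 → posterior Gamma(25, 51/4)
obs 12: x=5 → posterior Gamma(30, 55/4)
obs 13: x=2 → posterior Gamma(32, 59/4)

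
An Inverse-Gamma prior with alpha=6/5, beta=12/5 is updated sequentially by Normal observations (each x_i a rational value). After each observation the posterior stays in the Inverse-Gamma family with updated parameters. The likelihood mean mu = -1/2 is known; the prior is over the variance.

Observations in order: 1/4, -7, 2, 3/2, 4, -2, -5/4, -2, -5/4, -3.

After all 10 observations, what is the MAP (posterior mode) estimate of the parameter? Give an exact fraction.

7199/1152

obs 1: x=1/4 → posterior Inverse-Gamma(17/10, 429/160)
obs 2: x=-7 → posterior Inverse-Gamma(11/5, 3809/160)
obs 3: x=2 → posterior Inverse-Gamma(27/10, 4309/160)
obs 4: x=3/2 → posterior Inverse-Gamma(16/5, 4629/160)
obs 5: x=4 → posterior Inverse-Gamma(37/10, 6249/160)
obs 6: x=-2 → posterior Inverse-Gamma(21/5, 6429/160)
obs 7: x=-5/4 → posterior Inverse-Gamma(47/10, 3237/80)
obs 8: x=-2 → posterior Inverse-Gamma(26/5, 3327/80)
obs 9: x=-5/4 → posterior Inverse-Gamma(57/10, 6699/160)
obs 10: x=-3 → posterior Inverse-Gamma(31/5, 7199/160)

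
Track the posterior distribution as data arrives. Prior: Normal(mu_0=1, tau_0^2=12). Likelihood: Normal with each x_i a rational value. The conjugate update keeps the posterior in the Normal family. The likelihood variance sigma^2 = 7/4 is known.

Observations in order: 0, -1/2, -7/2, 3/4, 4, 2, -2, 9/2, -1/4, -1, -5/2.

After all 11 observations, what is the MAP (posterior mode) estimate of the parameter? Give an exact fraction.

79/535

obs 1: x=0 → posterior Normal(7/55, 84/55)
obs 2: x=-1/2 → posterior Normal(-17/103, 84/103)
obs 3: x=-7/2 → posterior Normal(-185/151, 84/151)
obs 4: x=3/4 → posterior Normal(-149/199, 84/199)
obs 5: x=4 → posterior Normal(43/247, 84/247)
obs 6: x=2 → posterior Normal(139/295, 84/295)
obs 7: x=-2 → posterior Normal(43/343, 12/49)
obs 8: x=9/2 → posterior Normal(259/391, 84/391)
obs 9: x=-1/4 → posterior Normal(247/439, 84/439)
obs 10: x=-1 → posterior Normal(199/487, 84/487)
obs 11: x=-5/2 → posterior Normal(79/535, 84/535)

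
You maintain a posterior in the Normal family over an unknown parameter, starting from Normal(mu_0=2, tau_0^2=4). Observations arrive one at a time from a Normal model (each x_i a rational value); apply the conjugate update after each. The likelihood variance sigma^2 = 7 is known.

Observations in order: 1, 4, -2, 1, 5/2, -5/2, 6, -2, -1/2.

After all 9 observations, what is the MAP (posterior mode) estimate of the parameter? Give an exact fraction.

44/43

obs 1: x=1 → posterior Normal(18/11, 28/11)
obs 2: x=4 → posterior Normal(34/15, 28/15)
obs 3: x=-2 → posterior Normal(26/19, 28/19)
obs 4: x=1 → posterior Normal(30/23, 28/23)
obs 5: x=5/2 → posterior Normal(40/27, 28/27)
obs 6: x=-5/2 → posterior Normal(30/31, 28/31)
obs 7: x=6 → posterior Normal(54/35, 4/5)
obs 8: x=-2 → posterior Normal(46/39, 28/39)
obs 9: x=-1/2 → posterior Normal(44/43, 28/43)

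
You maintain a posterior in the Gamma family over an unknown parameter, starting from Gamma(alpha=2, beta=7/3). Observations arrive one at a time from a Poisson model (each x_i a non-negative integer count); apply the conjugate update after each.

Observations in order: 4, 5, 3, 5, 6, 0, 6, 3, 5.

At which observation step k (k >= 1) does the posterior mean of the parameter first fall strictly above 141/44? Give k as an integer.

k = 5

obs 1: x=4 → posterior Gamma(6, 10/3)
obs 2: x=5 → posterior Gamma(11, 13/3)
obs 3: x=3 → posterior Gamma(14, 16/3)
obs 4: x=5 → posterior Gamma(19, 19/3)
obs 5: x=6 → posterior Gamma(25, 22/3)
obs 6: x=0 → posterior Gamma(25, 25/3)
obs 7: x=6 → posterior Gamma(31, 28/3)
obs 8: x=3 → posterior Gamma(34, 31/3)
obs 9: x=5 → posterior Gamma(39, 34/3)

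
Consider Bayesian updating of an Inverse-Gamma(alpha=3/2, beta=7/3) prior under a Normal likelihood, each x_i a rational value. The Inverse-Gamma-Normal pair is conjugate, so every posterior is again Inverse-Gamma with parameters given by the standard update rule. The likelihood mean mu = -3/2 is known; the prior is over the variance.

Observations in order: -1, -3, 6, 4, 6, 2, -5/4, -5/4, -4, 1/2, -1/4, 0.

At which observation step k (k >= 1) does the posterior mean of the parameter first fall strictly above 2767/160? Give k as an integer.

k = 4

obs 1: x=-1 → posterior Inverse-Gamma(2, 59/24)
obs 2: x=-3 → posterior Inverse-Gamma(5/2, 43/12)
obs 3: x=6 → posterior Inverse-Gamma(3, 761/24)
obs 4: x=4 → posterior Inverse-Gamma(7/2, 281/6)
obs 5: x=6 → posterior Inverse-Gamma(4, 1799/24)
obs 6: x=2 → posterior Inverse-Gamma(9/2, 973/12)
obs 7: x=-5/4 → posterior Inverse-Gamma(5, 7787/96)
obs 8: x=-5/4 → posterior Inverse-Gamma(11/2, 3895/48)
obs 9: x=-4 → posterior Inverse-Gamma(6, 4045/48)
obs 10: x=1/2 → posterior Inverse-Gamma(13/2, 4141/48)
obs 11: x=-1/4 → posterior Inverse-Gamma(7, 8357/96)
obs 12: x=0 → posterior Inverse-Gamma(15/2, 8465/96)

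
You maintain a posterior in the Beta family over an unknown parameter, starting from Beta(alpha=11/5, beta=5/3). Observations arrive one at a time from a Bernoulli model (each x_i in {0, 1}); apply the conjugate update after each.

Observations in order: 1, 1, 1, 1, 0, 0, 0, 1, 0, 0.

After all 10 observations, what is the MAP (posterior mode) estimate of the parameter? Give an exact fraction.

93/178

obs 1: x=1 → posterior Beta(16/5, 5/3)
obs 2: x=1 → posterior Beta(21/5, 5/3)
obs 3: x=1 → posterior Beta(26/5, 5/3)
obs 4: x=1 → posterior Beta(31/5, 5/3)
obs 5: x=0 → posterior Beta(31/5, 8/3)
obs 6: x=0 → posterior Beta(31/5, 11/3)
obs 7: x=0 → posterior Beta(31/5, 14/3)
obs 8: x=1 → posterior Beta(36/5, 14/3)
obs 9: x=0 → posterior Beta(36/5, 17/3)
obs 10: x=0 → posterior Beta(36/5, 20/3)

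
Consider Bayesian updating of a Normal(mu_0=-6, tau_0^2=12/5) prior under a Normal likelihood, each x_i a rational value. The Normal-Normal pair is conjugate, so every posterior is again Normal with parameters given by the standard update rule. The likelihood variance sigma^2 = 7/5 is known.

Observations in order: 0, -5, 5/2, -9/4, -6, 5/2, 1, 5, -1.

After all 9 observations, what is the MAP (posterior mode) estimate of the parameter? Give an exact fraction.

obs 1: x=0 → posterior Normal(-42/19, 84/95)
obs 2: x=-5 → posterior Normal(-102/31, 84/155)
obs 3: x=5/2 → posterior Normal(-72/43, 84/215)
obs 4: x=-9/4 → posterior Normal(-9/5, 84/275)
obs 5: x=-6 → posterior Normal(-171/67, 84/335)
obs 6: x=5/2 → posterior Normal(-141/79, 84/395)
obs 7: x=1 → posterior Normal(-129/91, 12/65)
obs 8: x=5 → posterior Normal(-69/103, 84/515)
obs 9: x=-1 → posterior Normal(-81/115, 84/575)

-81/115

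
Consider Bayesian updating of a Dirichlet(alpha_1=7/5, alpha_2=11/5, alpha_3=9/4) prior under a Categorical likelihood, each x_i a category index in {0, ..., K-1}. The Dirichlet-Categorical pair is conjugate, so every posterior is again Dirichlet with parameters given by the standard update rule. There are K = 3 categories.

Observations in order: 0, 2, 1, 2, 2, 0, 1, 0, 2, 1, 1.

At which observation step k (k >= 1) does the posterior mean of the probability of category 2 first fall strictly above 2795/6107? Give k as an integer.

obs 1: x=0 → posterior Dirichlet(12/5, 11/5, 9/4)
obs 2: x=2 → posterior Dirichlet(12/5, 11/5, 13/4)
obs 3: x=1 → posterior Dirichlet(12/5, 16/5, 13/4)
obs 4: x=2 → posterior Dirichlet(12/5, 16/5, 17/4)
obs 5: x=2 → posterior Dirichlet(12/5, 16/5, 21/4)
obs 6: x=0 → posterior Dirichlet(17/5, 16/5, 21/4)
obs 7: x=1 → posterior Dirichlet(17/5, 21/5, 21/4)
obs 8: x=0 → posterior Dirichlet(22/5, 21/5, 21/4)
obs 9: x=2 → posterior Dirichlet(22/5, 21/5, 25/4)
obs 10: x=1 → posterior Dirichlet(22/5, 26/5, 25/4)
obs 11: x=1 → posterior Dirichlet(22/5, 31/5, 25/4)

k = 5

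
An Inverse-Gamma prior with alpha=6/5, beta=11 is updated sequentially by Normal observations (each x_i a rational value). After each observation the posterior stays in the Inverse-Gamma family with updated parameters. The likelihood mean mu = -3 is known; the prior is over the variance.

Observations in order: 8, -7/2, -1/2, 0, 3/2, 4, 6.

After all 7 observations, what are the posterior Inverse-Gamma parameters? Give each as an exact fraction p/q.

alpha=47/10, beta=1235/8

obs 1: x=8 → posterior Inverse-Gamma(17/10, 143/2)
obs 2: x=-7/2 → posterior Inverse-Gamma(11/5, 573/8)
obs 3: x=-1/2 → posterior Inverse-Gamma(27/10, 299/4)
obs 4: x=0 → posterior Inverse-Gamma(16/5, 317/4)
obs 5: x=3/2 → posterior Inverse-Gamma(37/10, 715/8)
obs 6: x=4 → posterior Inverse-Gamma(21/5, 911/8)
obs 7: x=6 → posterior Inverse-Gamma(47/10, 1235/8)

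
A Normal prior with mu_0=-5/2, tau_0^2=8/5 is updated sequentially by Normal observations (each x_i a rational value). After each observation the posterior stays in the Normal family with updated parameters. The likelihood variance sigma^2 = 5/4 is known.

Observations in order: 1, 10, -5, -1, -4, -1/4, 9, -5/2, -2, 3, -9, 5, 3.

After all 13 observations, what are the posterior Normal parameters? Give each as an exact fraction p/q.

obs 1: x=1 → posterior Normal(-61/114, 40/57)
obs 2: x=10 → posterior Normal(579/178, 40/89)
obs 3: x=-5 → posterior Normal(259/242, 40/121)
obs 4: x=-1 → posterior Normal(65/102, 40/153)
obs 5: x=-4 → posterior Normal(-61/370, 8/37)
obs 6: x=-1/4 → posterior Normal(-11/62, 40/217)
obs 7: x=9 → posterior Normal(499/498, 40/249)
obs 8: x=-5/2 → posterior Normal(339/562, 40/281)
obs 9: x=-2 → posterior Normal(211/626, 40/313)
obs 10: x=3 → posterior Normal(403/690, 8/69)
obs 11: x=-9 → posterior Normal(-173/754, 40/377)
obs 12: x=5 → posterior Normal(147/818, 40/409)
obs 13: x=3 → posterior Normal(113/294, 40/441)

mu_0=113/294, tau_0^2=40/441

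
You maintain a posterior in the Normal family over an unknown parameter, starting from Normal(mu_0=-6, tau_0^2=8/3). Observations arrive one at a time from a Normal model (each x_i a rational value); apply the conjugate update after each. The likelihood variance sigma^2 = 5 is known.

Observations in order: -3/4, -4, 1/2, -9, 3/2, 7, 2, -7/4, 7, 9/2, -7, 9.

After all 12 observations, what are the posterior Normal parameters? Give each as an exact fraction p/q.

obs 1: x=-3/4 → posterior Normal(-96/23, 40/23)
obs 2: x=-4 → posterior Normal(-128/31, 40/31)
obs 3: x=1/2 → posterior Normal(-124/39, 40/39)
obs 4: x=-9 → posterior Normal(-196/47, 40/47)
obs 5: x=3/2 → posterior Normal(-184/55, 8/11)
obs 6: x=7 → posterior Normal(-128/63, 40/63)
obs 7: x=2 → posterior Normal(-112/71, 40/71)
obs 8: x=-7/4 → posterior Normal(-126/79, 40/79)
obs 9: x=7 → posterior Normal(-70/87, 40/87)
obs 10: x=9/2 → posterior Normal(-34/95, 8/19)
obs 11: x=-7 → posterior Normal(-90/103, 40/103)
obs 12: x=9 → posterior Normal(-6/37, 40/111)

mu_0=-6/37, tau_0^2=40/111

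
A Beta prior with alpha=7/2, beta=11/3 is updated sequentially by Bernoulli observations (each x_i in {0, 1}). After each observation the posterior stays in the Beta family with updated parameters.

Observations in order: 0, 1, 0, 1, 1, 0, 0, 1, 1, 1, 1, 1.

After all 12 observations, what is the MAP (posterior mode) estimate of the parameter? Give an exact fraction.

63/103

obs 1: x=0 → posterior Beta(7/2, 14/3)
obs 2: x=1 → posterior Beta(9/2, 14/3)
obs 3: x=0 → posterior Beta(9/2, 17/3)
obs 4: x=1 → posterior Beta(11/2, 17/3)
obs 5: x=1 → posterior Beta(13/2, 17/3)
obs 6: x=0 → posterior Beta(13/2, 20/3)
obs 7: x=0 → posterior Beta(13/2, 23/3)
obs 8: x=1 → posterior Beta(15/2, 23/3)
obs 9: x=1 → posterior Beta(17/2, 23/3)
obs 10: x=1 → posterior Beta(19/2, 23/3)
obs 11: x=1 → posterior Beta(21/2, 23/3)
obs 12: x=1 → posterior Beta(23/2, 23/3)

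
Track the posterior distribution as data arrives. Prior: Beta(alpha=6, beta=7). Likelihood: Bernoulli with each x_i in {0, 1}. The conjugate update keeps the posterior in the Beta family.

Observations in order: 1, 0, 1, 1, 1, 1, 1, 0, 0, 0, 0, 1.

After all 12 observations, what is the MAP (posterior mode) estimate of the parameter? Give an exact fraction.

obs 1: x=1 → posterior Beta(7, 7)
obs 2: x=0 → posterior Beta(7, 8)
obs 3: x=1 → posterior Beta(8, 8)
obs 4: x=1 → posterior Beta(9, 8)
obs 5: x=1 → posterior Beta(10, 8)
obs 6: x=1 → posterior Beta(11, 8)
obs 7: x=1 → posterior Beta(12, 8)
obs 8: x=0 → posterior Beta(12, 9)
obs 9: x=0 → posterior Beta(12, 10)
obs 10: x=0 → posterior Beta(12, 11)
obs 11: x=0 → posterior Beta(12, 12)
obs 12: x=1 → posterior Beta(13, 12)

12/23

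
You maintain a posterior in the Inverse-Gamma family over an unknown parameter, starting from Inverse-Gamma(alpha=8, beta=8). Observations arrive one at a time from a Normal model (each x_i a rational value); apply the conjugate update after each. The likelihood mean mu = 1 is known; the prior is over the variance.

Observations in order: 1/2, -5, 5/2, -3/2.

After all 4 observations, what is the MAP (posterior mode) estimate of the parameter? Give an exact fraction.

obs 1: x=1/2 → posterior Inverse-Gamma(17/2, 65/8)
obs 2: x=-5 → posterior Inverse-Gamma(9, 209/8)
obs 3: x=5/2 → posterior Inverse-Gamma(19/2, 109/4)
obs 4: x=-3/2 → posterior Inverse-Gamma(10, 243/8)

243/88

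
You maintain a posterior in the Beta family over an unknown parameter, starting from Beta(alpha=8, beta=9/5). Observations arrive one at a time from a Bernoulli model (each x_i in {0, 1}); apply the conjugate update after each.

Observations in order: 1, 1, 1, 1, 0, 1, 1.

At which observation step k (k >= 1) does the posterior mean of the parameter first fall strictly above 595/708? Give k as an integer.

k = 2

obs 1: x=1 → posterior Beta(9, 9/5)
obs 2: x=1 → posterior Beta(10, 9/5)
obs 3: x=1 → posterior Beta(11, 9/5)
obs 4: x=1 → posterior Beta(12, 9/5)
obs 5: x=0 → posterior Beta(12, 14/5)
obs 6: x=1 → posterior Beta(13, 14/5)
obs 7: x=1 → posterior Beta(14, 14/5)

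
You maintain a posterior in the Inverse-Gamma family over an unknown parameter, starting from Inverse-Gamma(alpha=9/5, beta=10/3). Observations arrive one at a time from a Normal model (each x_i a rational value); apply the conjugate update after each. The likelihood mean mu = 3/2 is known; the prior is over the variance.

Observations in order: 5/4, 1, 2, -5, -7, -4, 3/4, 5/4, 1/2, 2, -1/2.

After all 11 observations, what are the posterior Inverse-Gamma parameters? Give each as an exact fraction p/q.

obs 1: x=5/4 → posterior Inverse-Gamma(23/10, 323/96)
obs 2: x=1 → posterior Inverse-Gamma(14/5, 335/96)
obs 3: x=2 → posterior Inverse-Gamma(33/10, 347/96)
obs 4: x=-5 → posterior Inverse-Gamma(19/5, 2375/96)
obs 5: x=-7 → posterior Inverse-Gamma(43/10, 5843/96)
obs 6: x=-4 → posterior Inverse-Gamma(24/5, 7295/96)
obs 7: x=3/4 → posterior Inverse-Gamma(53/10, 3661/48)
obs 8: x=5/4 → posterior Inverse-Gamma(29/5, 7325/96)
obs 9: x=1/2 → posterior Inverse-Gamma(63/10, 7373/96)
obs 10: x=2 → posterior Inverse-Gamma(34/5, 7385/96)
obs 11: x=-1/2 → posterior Inverse-Gamma(73/10, 7577/96)

alpha=73/10, beta=7577/96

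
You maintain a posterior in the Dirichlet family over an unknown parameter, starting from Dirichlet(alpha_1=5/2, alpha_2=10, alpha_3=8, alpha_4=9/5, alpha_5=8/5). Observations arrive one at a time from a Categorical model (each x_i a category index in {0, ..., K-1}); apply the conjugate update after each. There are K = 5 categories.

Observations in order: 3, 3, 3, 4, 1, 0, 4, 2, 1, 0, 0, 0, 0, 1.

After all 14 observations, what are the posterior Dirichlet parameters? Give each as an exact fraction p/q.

alpha_1=15/2, alpha_2=13, alpha_3=9, alpha_4=24/5, alpha_5=18/5

obs 1: x=3 → posterior Dirichlet(5/2, 10, 8, 14/5, 8/5)
obs 2: x=3 → posterior Dirichlet(5/2, 10, 8, 19/5, 8/5)
obs 3: x=3 → posterior Dirichlet(5/2, 10, 8, 24/5, 8/5)
obs 4: x=4 → posterior Dirichlet(5/2, 10, 8, 24/5, 13/5)
obs 5: x=1 → posterior Dirichlet(5/2, 11, 8, 24/5, 13/5)
obs 6: x=0 → posterior Dirichlet(7/2, 11, 8, 24/5, 13/5)
obs 7: x=4 → posterior Dirichlet(7/2, 11, 8, 24/5, 18/5)
obs 8: x=2 → posterior Dirichlet(7/2, 11, 9, 24/5, 18/5)
obs 9: x=1 → posterior Dirichlet(7/2, 12, 9, 24/5, 18/5)
obs 10: x=0 → posterior Dirichlet(9/2, 12, 9, 24/5, 18/5)
obs 11: x=0 → posterior Dirichlet(11/2, 12, 9, 24/5, 18/5)
obs 12: x=0 → posterior Dirichlet(13/2, 12, 9, 24/5, 18/5)
obs 13: x=0 → posterior Dirichlet(15/2, 12, 9, 24/5, 18/5)
obs 14: x=1 → posterior Dirichlet(15/2, 13, 9, 24/5, 18/5)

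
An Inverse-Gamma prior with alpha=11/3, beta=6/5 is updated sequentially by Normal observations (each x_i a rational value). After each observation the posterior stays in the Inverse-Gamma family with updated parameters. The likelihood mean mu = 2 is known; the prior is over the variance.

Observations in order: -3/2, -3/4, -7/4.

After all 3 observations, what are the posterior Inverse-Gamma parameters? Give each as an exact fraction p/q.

alpha=31/6, beta=1451/80

obs 1: x=-3/2 → posterior Inverse-Gamma(25/6, 293/40)
obs 2: x=-3/4 → posterior Inverse-Gamma(14/3, 1777/160)
obs 3: x=-7/4 → posterior Inverse-Gamma(31/6, 1451/80)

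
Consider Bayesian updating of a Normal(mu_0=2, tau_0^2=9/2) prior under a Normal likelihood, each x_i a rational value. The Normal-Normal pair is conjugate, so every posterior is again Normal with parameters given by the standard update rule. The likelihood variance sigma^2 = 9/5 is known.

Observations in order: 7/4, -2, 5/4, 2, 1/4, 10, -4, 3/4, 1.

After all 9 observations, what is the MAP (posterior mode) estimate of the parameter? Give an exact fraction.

obs 1: x=7/4 → posterior Normal(51/28, 9/7)
obs 2: x=-2 → posterior Normal(11/48, 3/4)
obs 3: x=5/4 → posterior Normal(9/17, 9/17)
obs 4: x=2 → posterior Normal(19/22, 9/22)
obs 5: x=1/4 → posterior Normal(3/4, 1/3)
obs 6: x=10 → posterior Normal(281/128, 9/32)
obs 7: x=-4 → posterior Normal(201/148, 9/37)
obs 8: x=3/4 → posterior Normal(9/7, 3/14)
obs 9: x=1 → posterior Normal(59/47, 9/47)

59/47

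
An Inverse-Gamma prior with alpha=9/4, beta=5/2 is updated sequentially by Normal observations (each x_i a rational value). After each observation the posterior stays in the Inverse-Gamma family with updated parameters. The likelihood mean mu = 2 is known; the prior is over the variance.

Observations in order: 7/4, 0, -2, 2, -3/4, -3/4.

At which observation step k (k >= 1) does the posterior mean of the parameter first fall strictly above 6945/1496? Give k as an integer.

k = 6

obs 1: x=7/4 → posterior Inverse-Gamma(11/4, 81/32)
obs 2: x=0 → posterior Inverse-Gamma(13/4, 145/32)
obs 3: x=-2 → posterior Inverse-Gamma(15/4, 401/32)
obs 4: x=2 → posterior Inverse-Gamma(17/4, 401/32)
obs 5: x=-3/4 → posterior Inverse-Gamma(19/4, 261/16)
obs 6: x=-3/4 → posterior Inverse-Gamma(21/4, 643/32)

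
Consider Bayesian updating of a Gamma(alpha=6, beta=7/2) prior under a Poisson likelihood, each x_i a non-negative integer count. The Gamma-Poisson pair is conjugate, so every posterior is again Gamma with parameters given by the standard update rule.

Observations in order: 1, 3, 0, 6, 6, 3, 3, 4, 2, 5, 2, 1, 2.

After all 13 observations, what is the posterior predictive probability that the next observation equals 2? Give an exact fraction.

obs 1: x=1 → posterior Gamma(7, 9/2)
obs 2: x=3 → posterior Gamma(10, 11/2)
obs 3: x=0 → posterior Gamma(10, 13/2)
obs 4: x=6 → posterior Gamma(16, 15/2)
obs 5: x=6 → posterior Gamma(22, 17/2)
obs 6: x=3 → posterior Gamma(25, 19/2)
obs 7: x=3 → posterior Gamma(28, 21/2)
obs 8: x=4 → posterior Gamma(32, 23/2)
obs 9: x=2 → posterior Gamma(34, 25/2)
obs 10: x=5 → posterior Gamma(39, 27/2)
obs 11: x=2 → posterior Gamma(41, 29/2)
obs 12: x=1 → posterior Gamma(42, 31/2)
obs 13: x=2 → posterior Gamma(44, 33/2)

5168190771300868430143224715377443531424046502872585543449840707159832/21289234012021615668984796420049988616057135004666633903980255126953125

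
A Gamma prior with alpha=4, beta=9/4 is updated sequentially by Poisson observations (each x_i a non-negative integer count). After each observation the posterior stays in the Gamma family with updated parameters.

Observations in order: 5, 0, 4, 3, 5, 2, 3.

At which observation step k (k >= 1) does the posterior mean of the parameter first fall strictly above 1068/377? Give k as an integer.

obs 1: x=5 → posterior Gamma(9, 13/4)
obs 2: x=0 → posterior Gamma(9, 17/4)
obs 3: x=4 → posterior Gamma(13, 21/4)
obs 4: x=3 → posterior Gamma(16, 25/4)
obs 5: x=5 → posterior Gamma(21, 29/4)
obs 6: x=2 → posterior Gamma(23, 33/4)
obs 7: x=3 → posterior Gamma(26, 37/4)

k = 5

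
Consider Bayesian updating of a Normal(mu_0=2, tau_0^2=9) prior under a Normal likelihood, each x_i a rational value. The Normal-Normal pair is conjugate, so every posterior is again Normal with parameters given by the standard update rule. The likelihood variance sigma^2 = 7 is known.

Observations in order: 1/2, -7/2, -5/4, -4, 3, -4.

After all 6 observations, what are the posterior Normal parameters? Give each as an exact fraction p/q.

mu_0=-277/244, tau_0^2=63/61

obs 1: x=1/2 → posterior Normal(37/32, 63/16)
obs 2: x=-7/2 → posterior Normal(-13/25, 63/25)
obs 3: x=-5/4 → posterior Normal(-97/136, 63/34)
obs 4: x=-4 → posterior Normal(-241/172, 63/43)
obs 5: x=3 → posterior Normal(-133/208, 63/52)
obs 6: x=-4 → posterior Normal(-277/244, 63/61)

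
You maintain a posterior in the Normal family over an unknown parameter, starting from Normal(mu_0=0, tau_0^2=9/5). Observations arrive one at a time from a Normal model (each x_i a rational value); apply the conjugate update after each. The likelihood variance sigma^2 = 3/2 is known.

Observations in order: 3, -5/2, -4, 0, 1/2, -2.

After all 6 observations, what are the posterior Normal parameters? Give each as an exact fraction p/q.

obs 1: x=3 → posterior Normal(18/11, 9/11)
obs 2: x=-5/2 → posterior Normal(3/17, 9/17)
obs 3: x=-4 → posterior Normal(-21/23, 9/23)
obs 4: x=0 → posterior Normal(-21/29, 9/29)
obs 5: x=1/2 → posterior Normal(-18/35, 9/35)
obs 6: x=-2 → posterior Normal(-30/41, 9/41)

mu_0=-30/41, tau_0^2=9/41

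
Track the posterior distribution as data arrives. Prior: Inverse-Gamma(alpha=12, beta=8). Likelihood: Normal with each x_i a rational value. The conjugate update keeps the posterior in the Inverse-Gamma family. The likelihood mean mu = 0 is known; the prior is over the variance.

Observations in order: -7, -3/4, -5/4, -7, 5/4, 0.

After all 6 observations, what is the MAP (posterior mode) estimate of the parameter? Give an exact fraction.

1883/512

obs 1: x=-7 → posterior Inverse-Gamma(25/2, 65/2)
obs 2: x=-3/4 → posterior Inverse-Gamma(13, 1049/32)
obs 3: x=-5/4 → posterior Inverse-Gamma(27/2, 537/16)
obs 4: x=-7 → posterior Inverse-Gamma(14, 929/16)
obs 5: x=5/4 → posterior Inverse-Gamma(29/2, 1883/32)
obs 6: x=0 → posterior Inverse-Gamma(15, 1883/32)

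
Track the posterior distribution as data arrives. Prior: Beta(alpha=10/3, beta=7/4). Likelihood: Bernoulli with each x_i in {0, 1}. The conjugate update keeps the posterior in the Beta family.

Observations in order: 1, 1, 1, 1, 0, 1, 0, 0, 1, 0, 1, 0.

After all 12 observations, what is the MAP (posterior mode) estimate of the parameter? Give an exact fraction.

obs 1: x=1 → posterior Beta(13/3, 7/4)
obs 2: x=1 → posterior Beta(16/3, 7/4)
obs 3: x=1 → posterior Beta(19/3, 7/4)
obs 4: x=1 → posterior Beta(22/3, 7/4)
obs 5: x=0 → posterior Beta(22/3, 11/4)
obs 6: x=1 → posterior Beta(25/3, 11/4)
obs 7: x=0 → posterior Beta(25/3, 15/4)
obs 8: x=0 → posterior Beta(25/3, 19/4)
obs 9: x=1 → posterior Beta(28/3, 19/4)
obs 10: x=0 → posterior Beta(28/3, 23/4)
obs 11: x=1 → posterior Beta(31/3, 23/4)
obs 12: x=0 → posterior Beta(31/3, 27/4)

112/181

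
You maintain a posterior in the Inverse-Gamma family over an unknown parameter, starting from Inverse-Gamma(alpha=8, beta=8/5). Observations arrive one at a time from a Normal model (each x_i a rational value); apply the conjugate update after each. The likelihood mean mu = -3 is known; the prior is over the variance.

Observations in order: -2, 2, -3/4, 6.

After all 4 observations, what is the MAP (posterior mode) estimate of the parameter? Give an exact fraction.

9221/1760

obs 1: x=-2 → posterior Inverse-Gamma(17/2, 21/10)
obs 2: x=2 → posterior Inverse-Gamma(9, 73/5)
obs 3: x=-3/4 → posterior Inverse-Gamma(19/2, 2741/160)
obs 4: x=6 → posterior Inverse-Gamma(10, 9221/160)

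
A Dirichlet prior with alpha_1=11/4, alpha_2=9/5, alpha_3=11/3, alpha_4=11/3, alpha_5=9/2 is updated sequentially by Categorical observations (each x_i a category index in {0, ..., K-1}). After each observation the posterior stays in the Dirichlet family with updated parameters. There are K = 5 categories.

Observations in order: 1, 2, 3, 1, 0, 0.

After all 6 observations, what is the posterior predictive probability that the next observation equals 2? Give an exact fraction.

obs 1: x=1 → posterior Dirichlet(11/4, 14/5, 11/3, 11/3, 9/2)
obs 2: x=2 → posterior Dirichlet(11/4, 14/5, 14/3, 11/3, 9/2)
obs 3: x=3 → posterior Dirichlet(11/4, 14/5, 14/3, 14/3, 9/2)
obs 4: x=1 → posterior Dirichlet(11/4, 19/5, 14/3, 14/3, 9/2)
obs 5: x=0 → posterior Dirichlet(15/4, 19/5, 14/3, 14/3, 9/2)
obs 6: x=0 → posterior Dirichlet(19/4, 19/5, 14/3, 14/3, 9/2)

280/1343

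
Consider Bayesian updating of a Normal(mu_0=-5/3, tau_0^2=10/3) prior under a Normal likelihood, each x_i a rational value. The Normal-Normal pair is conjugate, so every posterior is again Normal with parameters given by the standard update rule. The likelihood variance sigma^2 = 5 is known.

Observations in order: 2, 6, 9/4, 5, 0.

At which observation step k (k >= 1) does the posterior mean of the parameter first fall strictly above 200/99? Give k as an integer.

k = 4

obs 1: x=2 → posterior Normal(-1/5, 2)
obs 2: x=6 → posterior Normal(11/7, 10/7)
obs 3: x=9/4 → posterior Normal(31/18, 10/9)
obs 4: x=5 → posterior Normal(51/22, 10/11)
obs 5: x=0 → posterior Normal(51/26, 10/13)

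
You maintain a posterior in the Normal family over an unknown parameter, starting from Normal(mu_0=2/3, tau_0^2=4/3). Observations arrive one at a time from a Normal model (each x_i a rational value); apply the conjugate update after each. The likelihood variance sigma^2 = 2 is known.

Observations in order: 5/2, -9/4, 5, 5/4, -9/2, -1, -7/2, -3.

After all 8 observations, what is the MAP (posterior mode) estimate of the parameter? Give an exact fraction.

-9/19

obs 1: x=5/2 → posterior Normal(7/5, 4/5)
obs 2: x=-9/4 → posterior Normal(5/14, 4/7)
obs 3: x=5 → posterior Normal(25/18, 4/9)
obs 4: x=5/4 → posterior Normal(15/11, 4/11)
obs 5: x=-9/2 → posterior Normal(6/13, 4/13)
obs 6: x=-1 → posterior Normal(4/15, 4/15)
obs 7: x=-7/2 → posterior Normal(-3/17, 4/17)
obs 8: x=-3 → posterior Normal(-9/19, 4/19)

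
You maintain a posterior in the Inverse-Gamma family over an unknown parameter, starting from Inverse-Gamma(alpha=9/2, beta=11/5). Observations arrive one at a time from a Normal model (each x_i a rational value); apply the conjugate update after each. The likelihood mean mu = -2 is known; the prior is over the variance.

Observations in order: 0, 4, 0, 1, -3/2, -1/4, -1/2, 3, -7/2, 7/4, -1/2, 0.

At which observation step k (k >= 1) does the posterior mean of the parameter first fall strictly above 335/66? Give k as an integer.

obs 1: x=0 → posterior Inverse-Gamma(5, 21/5)
obs 2: x=4 → posterior Inverse-Gamma(11/2, 111/5)
obs 3: x=0 → posterior Inverse-Gamma(6, 121/5)
obs 4: x=1 → posterior Inverse-Gamma(13/2, 287/10)
obs 5: x=-3/2 → posterior Inverse-Gamma(7, 1153/40)
obs 6: x=-1/4 → posterior Inverse-Gamma(15/2, 4857/160)
obs 7: x=-1/2 → posterior Inverse-Gamma(8, 5037/160)
obs 8: x=3 → posterior Inverse-Gamma(17/2, 7037/160)
obs 9: x=-7/2 → posterior Inverse-Gamma(9, 7217/160)
obs 10: x=7/4 → posterior Inverse-Gamma(19/2, 4171/80)
obs 11: x=-1/2 → posterior Inverse-Gamma(10, 4261/80)
obs 12: x=0 → posterior Inverse-Gamma(21/2, 4421/80)

k = 4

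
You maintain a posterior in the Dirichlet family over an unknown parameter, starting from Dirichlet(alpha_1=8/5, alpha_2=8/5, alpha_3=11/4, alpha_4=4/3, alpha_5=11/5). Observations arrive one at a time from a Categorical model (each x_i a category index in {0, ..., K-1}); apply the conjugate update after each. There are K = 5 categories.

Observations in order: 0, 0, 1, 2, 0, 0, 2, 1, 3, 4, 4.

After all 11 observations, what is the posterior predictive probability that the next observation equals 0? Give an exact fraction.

obs 1: x=0 → posterior Dirichlet(13/5, 8/5, 11/4, 4/3, 11/5)
obs 2: x=0 → posterior Dirichlet(18/5, 8/5, 11/4, 4/3, 11/5)
obs 3: x=1 → posterior Dirichlet(18/5, 13/5, 11/4, 4/3, 11/5)
obs 4: x=2 → posterior Dirichlet(18/5, 13/5, 15/4, 4/3, 11/5)
obs 5: x=0 → posterior Dirichlet(23/5, 13/5, 15/4, 4/3, 11/5)
obs 6: x=0 → posterior Dirichlet(28/5, 13/5, 15/4, 4/3, 11/5)
obs 7: x=2 → posterior Dirichlet(28/5, 13/5, 19/4, 4/3, 11/5)
obs 8: x=1 → posterior Dirichlet(28/5, 18/5, 19/4, 4/3, 11/5)
obs 9: x=3 → posterior Dirichlet(28/5, 18/5, 19/4, 7/3, 11/5)
obs 10: x=4 → posterior Dirichlet(28/5, 18/5, 19/4, 7/3, 16/5)
obs 11: x=4 → posterior Dirichlet(28/5, 18/5, 19/4, 7/3, 21/5)

336/1229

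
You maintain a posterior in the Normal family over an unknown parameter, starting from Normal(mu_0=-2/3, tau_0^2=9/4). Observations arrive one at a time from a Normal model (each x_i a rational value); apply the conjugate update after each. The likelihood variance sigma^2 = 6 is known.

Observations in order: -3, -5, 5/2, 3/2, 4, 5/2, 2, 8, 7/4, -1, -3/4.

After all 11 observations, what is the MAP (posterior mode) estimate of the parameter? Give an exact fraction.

193/246

obs 1: x=-3 → posterior Normal(-43/33, 18/11)
obs 2: x=-5 → posterior Normal(-44/21, 9/7)
obs 3: x=5/2 → posterior Normal(-131/102, 18/17)
obs 4: x=3/2 → posterior Normal(-13/15, 9/10)
obs 5: x=4 → posterior Normal(-16/69, 18/23)
obs 6: x=5/2 → posterior Normal(1/12, 9/13)
obs 7: x=2 → posterior Normal(49/174, 18/29)
obs 8: x=8 → posterior Normal(193/192, 9/16)
obs 9: x=7/4 → posterior Normal(449/420, 18/35)
obs 10: x=-1 → posterior Normal(413/456, 9/19)
obs 11: x=-3/4 → posterior Normal(193/246, 18/41)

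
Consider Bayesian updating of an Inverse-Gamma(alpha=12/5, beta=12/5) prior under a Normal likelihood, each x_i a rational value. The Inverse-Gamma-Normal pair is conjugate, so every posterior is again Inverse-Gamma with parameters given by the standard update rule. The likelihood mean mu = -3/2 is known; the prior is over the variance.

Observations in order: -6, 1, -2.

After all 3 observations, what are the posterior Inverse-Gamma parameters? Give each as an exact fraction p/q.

obs 1: x=-6 → posterior Inverse-Gamma(29/10, 501/40)
obs 2: x=1 → posterior Inverse-Gamma(17/5, 313/20)
obs 3: x=-2 → posterior Inverse-Gamma(39/10, 631/40)

alpha=39/10, beta=631/40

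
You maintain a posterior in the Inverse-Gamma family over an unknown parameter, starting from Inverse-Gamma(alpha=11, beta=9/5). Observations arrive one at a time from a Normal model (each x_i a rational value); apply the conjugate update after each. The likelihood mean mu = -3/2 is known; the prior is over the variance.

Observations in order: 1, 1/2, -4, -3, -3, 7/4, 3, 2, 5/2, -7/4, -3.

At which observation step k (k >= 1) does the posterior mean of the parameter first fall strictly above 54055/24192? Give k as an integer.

obs 1: x=1 → posterior Inverse-Gamma(23/2, 197/40)
obs 2: x=1/2 → posterior Inverse-Gamma(12, 277/40)
obs 3: x=-4 → posterior Inverse-Gamma(25/2, 201/20)
obs 4: x=-3 → posterior Inverse-Gamma(13, 447/40)
obs 5: x=-3 → posterior Inverse-Gamma(27/2, 123/10)
obs 6: x=7/4 → posterior Inverse-Gamma(14, 2813/160)
obs 7: x=3 → posterior Inverse-Gamma(29/2, 4433/160)
obs 8: x=2 → posterior Inverse-Gamma(15, 5413/160)
obs 9: x=5/2 → posterior Inverse-Gamma(31/2, 6693/160)
obs 10: x=-7/4 → posterior Inverse-Gamma(16, 3349/80)
obs 11: x=-3 → posterior Inverse-Gamma(33/2, 3439/80)

k = 8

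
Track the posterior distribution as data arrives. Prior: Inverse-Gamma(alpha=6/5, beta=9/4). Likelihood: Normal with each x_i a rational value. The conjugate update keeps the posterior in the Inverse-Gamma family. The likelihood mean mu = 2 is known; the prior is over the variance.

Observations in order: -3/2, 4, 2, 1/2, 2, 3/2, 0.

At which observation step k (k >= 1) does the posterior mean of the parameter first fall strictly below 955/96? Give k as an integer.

obs 1: x=-3/2 → posterior Inverse-Gamma(17/10, 67/8)
obs 2: x=4 → posterior Inverse-Gamma(11/5, 83/8)
obs 3: x=2 → posterior Inverse-Gamma(27/10, 83/8)
obs 4: x=1/2 → posterior Inverse-Gamma(16/5, 23/2)
obs 5: x=2 → posterior Inverse-Gamma(37/10, 23/2)
obs 6: x=3/2 → posterior Inverse-Gamma(21/5, 93/8)
obs 7: x=0 → posterior Inverse-Gamma(47/10, 109/8)

k = 2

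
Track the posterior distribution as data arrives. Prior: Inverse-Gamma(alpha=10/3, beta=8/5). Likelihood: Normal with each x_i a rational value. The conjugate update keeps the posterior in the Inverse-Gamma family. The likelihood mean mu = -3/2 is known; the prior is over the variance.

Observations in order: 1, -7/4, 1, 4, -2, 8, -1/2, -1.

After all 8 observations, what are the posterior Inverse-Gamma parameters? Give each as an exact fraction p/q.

obs 1: x=1 → posterior Inverse-Gamma(23/6, 189/40)
obs 2: x=-7/4 → posterior Inverse-Gamma(13/3, 761/160)
obs 3: x=1 → posterior Inverse-Gamma(29/6, 1261/160)
obs 4: x=4 → posterior Inverse-Gamma(16/3, 3681/160)
obs 5: x=-2 → posterior Inverse-Gamma(35/6, 3701/160)
obs 6: x=8 → posterior Inverse-Gamma(19/3, 10921/160)
obs 7: x=-1/2 → posterior Inverse-Gamma(41/6, 11001/160)
obs 8: x=-1 → posterior Inverse-Gamma(22/3, 11021/160)

alpha=22/3, beta=11021/160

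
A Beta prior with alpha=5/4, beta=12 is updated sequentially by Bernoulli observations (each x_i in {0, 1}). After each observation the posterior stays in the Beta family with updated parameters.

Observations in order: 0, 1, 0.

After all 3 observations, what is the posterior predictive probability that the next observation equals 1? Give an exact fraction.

obs 1: x=0 → posterior Beta(5/4, 13)
obs 2: x=1 → posterior Beta(9/4, 13)
obs 3: x=0 → posterior Beta(9/4, 14)

9/65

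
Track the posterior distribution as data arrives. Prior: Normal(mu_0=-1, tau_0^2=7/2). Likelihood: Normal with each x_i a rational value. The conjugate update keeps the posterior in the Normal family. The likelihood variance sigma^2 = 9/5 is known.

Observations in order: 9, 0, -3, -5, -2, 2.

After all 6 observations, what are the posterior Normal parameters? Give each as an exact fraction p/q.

obs 1: x=9 → posterior Normal(297/53, 63/53)
obs 2: x=0 → posterior Normal(27/8, 63/88)
obs 3: x=-3 → posterior Normal(64/41, 21/41)
obs 4: x=-5 → posterior Normal(17/158, 63/158)
obs 5: x=-2 → posterior Normal(-53/193, 63/193)
obs 6: x=2 → posterior Normal(17/228, 21/76)

mu_0=17/228, tau_0^2=21/76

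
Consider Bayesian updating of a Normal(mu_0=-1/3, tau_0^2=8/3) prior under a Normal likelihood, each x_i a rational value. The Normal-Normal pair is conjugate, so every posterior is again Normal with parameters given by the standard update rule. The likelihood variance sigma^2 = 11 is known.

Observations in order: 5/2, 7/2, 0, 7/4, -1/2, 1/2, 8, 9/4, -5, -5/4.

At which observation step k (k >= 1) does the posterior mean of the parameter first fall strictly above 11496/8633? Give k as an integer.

k = 8

obs 1: x=5/2 → posterior Normal(9/41, 88/41)
obs 2: x=7/2 → posterior Normal(37/49, 88/49)
obs 3: x=0 → posterior Normal(37/57, 88/57)
obs 4: x=7/4 → posterior Normal(51/65, 88/65)
obs 5: x=-1/2 → posterior Normal(47/73, 88/73)
obs 6: x=1/2 → posterior Normal(17/27, 88/81)
obs 7: x=8 → posterior Normal(115/89, 88/89)
obs 8: x=9/4 → posterior Normal(133/97, 88/97)
obs 9: x=-5 → posterior Normal(31/35, 88/105)
obs 10: x=-5/4 → posterior Normal(83/113, 88/113)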